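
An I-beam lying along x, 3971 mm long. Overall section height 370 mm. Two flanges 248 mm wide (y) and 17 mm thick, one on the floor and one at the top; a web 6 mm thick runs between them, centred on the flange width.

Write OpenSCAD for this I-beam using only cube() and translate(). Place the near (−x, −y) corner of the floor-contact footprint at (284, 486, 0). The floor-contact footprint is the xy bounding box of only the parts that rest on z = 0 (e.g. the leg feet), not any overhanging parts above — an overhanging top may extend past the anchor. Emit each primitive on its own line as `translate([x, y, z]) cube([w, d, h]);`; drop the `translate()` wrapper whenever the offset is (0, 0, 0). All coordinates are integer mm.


translate([284, 486, 0]) cube([3971, 248, 17]);
translate([284, 607, 17]) cube([3971, 6, 336]);
translate([284, 486, 353]) cube([3971, 248, 17]);


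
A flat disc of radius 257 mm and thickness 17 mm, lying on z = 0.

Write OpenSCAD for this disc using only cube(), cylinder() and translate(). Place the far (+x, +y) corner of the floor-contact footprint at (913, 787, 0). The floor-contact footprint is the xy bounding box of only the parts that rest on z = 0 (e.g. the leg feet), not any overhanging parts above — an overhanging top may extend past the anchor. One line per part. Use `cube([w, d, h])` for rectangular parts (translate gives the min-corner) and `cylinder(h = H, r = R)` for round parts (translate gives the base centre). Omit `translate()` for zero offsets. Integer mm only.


translate([656, 530, 0]) cylinder(h = 17, r = 257);


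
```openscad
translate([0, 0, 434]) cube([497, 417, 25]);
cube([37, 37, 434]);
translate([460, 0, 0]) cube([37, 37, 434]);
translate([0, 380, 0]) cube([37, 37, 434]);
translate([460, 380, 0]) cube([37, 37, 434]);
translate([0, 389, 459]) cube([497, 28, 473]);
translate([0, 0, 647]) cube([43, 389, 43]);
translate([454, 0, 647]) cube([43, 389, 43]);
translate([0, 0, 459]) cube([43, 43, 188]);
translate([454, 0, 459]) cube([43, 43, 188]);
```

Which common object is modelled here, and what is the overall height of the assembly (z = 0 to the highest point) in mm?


A chair. The overall height is 932 mm.

A slab on four corner posts with a tall panel at the back — a chair. The seat slab sits at z = 434 with thickness 25, and the 473 mm backrest starts at the seat top, so the overall height is 434 + 25 + 473 = 932 mm.


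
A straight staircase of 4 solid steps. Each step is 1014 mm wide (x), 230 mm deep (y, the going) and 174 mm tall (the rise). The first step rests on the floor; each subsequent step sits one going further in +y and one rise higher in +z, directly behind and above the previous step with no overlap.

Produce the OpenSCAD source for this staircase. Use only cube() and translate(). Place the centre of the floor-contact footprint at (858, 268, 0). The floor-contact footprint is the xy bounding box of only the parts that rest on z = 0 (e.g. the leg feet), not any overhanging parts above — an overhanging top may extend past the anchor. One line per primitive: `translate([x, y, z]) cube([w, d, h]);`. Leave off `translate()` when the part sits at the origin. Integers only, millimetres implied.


translate([351, 153, 0]) cube([1014, 230, 174]);
translate([351, 383, 174]) cube([1014, 230, 174]);
translate([351, 613, 348]) cube([1014, 230, 174]);
translate([351, 843, 522]) cube([1014, 230, 174]);


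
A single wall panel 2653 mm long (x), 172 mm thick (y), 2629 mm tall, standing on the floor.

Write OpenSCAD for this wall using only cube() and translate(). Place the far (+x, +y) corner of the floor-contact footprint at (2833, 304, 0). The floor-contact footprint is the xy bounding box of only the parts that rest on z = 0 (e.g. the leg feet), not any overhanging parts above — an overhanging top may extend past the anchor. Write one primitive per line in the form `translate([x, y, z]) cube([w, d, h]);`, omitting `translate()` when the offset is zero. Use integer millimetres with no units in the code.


translate([180, 132, 0]) cube([2653, 172, 2629]);


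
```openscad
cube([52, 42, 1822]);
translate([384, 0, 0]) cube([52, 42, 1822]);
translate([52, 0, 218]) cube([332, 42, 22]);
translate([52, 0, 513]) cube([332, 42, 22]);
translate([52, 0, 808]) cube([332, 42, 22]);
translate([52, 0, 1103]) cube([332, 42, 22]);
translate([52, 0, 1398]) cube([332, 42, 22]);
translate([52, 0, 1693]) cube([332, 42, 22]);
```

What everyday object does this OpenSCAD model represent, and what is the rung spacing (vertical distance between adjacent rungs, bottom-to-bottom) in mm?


A ladder. The rung spacing is 295 mm.

Two tall 52×42 posts with 6 short bars between them — a ladder. Adjacent rungs sit at z = 218 and z = 513, so the spacing is 513 − 218 = 295 mm.


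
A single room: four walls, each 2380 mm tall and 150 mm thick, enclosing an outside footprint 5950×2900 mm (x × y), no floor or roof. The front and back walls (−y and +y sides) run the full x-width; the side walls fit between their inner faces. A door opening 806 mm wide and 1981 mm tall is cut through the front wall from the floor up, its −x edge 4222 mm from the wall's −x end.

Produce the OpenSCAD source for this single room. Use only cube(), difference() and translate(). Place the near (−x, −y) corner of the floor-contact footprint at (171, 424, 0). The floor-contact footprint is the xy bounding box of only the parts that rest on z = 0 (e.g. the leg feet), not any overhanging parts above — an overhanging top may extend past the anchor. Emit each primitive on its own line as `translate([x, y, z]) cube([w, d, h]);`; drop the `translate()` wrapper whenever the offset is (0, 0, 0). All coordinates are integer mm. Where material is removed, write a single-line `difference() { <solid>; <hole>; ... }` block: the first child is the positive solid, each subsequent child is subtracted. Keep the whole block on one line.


difference() { translate([171, 424, 0]) cube([5950, 150, 2380]); translate([4393, 424, 0]) cube([806, 150, 1981]); }
translate([171, 3174, 0]) cube([5950, 150, 2380]);
translate([171, 574, 0]) cube([150, 2600, 2380]);
translate([5971, 574, 0]) cube([150, 2600, 2380]);


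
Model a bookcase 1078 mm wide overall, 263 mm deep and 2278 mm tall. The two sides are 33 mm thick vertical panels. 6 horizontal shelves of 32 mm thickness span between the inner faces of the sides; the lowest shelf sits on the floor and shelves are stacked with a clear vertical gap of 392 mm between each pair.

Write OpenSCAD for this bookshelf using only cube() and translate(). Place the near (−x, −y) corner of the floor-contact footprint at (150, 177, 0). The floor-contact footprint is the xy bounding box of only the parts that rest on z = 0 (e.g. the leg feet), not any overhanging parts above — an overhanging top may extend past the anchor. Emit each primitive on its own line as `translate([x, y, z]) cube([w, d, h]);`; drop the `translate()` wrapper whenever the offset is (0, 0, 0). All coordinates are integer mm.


translate([150, 177, 0]) cube([33, 263, 2278]);
translate([1195, 177, 0]) cube([33, 263, 2278]);
translate([183, 177, 0]) cube([1012, 263, 32]);
translate([183, 177, 424]) cube([1012, 263, 32]);
translate([183, 177, 848]) cube([1012, 263, 32]);
translate([183, 177, 1272]) cube([1012, 263, 32]);
translate([183, 177, 1696]) cube([1012, 263, 32]);
translate([183, 177, 2120]) cube([1012, 263, 32]);


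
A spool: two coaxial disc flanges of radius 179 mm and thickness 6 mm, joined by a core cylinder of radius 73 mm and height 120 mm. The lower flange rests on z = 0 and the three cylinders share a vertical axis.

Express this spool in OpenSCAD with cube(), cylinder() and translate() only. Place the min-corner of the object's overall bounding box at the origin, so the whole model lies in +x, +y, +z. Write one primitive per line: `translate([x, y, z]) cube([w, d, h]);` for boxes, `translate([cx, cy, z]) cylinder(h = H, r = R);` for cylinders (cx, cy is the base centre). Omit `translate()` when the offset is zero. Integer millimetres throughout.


translate([179, 179, 0]) cylinder(h = 6, r = 179);
translate([179, 179, 6]) cylinder(h = 120, r = 73);
translate([179, 179, 126]) cylinder(h = 6, r = 179);


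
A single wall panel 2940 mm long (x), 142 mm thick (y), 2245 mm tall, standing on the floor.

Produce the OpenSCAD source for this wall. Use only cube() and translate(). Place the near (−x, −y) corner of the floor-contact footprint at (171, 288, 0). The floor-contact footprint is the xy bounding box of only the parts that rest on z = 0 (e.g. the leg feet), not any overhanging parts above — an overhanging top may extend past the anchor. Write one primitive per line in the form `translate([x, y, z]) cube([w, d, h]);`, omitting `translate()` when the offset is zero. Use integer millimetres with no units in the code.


translate([171, 288, 0]) cube([2940, 142, 2245]);


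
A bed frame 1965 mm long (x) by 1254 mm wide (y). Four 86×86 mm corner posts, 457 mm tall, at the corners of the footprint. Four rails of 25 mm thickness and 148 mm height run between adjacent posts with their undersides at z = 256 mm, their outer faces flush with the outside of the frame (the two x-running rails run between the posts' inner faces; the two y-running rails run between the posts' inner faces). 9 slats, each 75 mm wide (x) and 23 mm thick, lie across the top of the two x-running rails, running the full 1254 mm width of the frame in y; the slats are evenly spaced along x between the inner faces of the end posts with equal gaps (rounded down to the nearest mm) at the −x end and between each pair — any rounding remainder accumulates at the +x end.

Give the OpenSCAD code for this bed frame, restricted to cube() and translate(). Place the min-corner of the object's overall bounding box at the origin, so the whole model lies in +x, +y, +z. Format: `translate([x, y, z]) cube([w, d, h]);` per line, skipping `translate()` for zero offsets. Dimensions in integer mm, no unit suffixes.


cube([86, 86, 457]);
translate([0, 1168, 0]) cube([86, 86, 457]);
translate([1879, 0, 0]) cube([86, 86, 457]);
translate([1879, 1168, 0]) cube([86, 86, 457]);
translate([86, 0, 256]) cube([1793, 25, 148]);
translate([86, 1229, 256]) cube([1793, 25, 148]);
translate([0, 86, 256]) cube([25, 1082, 148]);
translate([1940, 86, 256]) cube([25, 1082, 148]);
translate([197, 0, 404]) cube([75, 1254, 23]);
translate([383, 0, 404]) cube([75, 1254, 23]);
translate([569, 0, 404]) cube([75, 1254, 23]);
translate([755, 0, 404]) cube([75, 1254, 23]);
translate([941, 0, 404]) cube([75, 1254, 23]);
translate([1127, 0, 404]) cube([75, 1254, 23]);
translate([1313, 0, 404]) cube([75, 1254, 23]);
translate([1499, 0, 404]) cube([75, 1254, 23]);
translate([1685, 0, 404]) cube([75, 1254, 23]);


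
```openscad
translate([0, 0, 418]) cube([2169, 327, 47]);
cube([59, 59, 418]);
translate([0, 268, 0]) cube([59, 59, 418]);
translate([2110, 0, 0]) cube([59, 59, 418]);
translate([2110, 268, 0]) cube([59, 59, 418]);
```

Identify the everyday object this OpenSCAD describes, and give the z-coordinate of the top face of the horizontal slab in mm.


A bench. The seat-top height is 465 mm.

A long slab on four corner posts — a bench. The slab sits at z = 418 with thickness 47, so the top is 418 + 47 = 465 mm.


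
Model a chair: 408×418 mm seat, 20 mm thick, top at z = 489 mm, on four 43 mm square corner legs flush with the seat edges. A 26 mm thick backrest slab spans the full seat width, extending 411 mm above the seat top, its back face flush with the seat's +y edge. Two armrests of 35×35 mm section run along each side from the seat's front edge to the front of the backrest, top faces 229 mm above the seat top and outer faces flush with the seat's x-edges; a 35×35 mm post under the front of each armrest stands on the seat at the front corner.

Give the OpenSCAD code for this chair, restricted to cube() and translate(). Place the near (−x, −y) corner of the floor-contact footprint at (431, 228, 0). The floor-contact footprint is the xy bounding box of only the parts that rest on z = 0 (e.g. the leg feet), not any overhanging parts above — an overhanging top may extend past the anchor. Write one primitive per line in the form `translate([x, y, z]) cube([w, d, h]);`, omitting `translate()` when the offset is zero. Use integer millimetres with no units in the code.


translate([431, 228, 469]) cube([408, 418, 20]);
translate([431, 228, 0]) cube([43, 43, 469]);
translate([796, 228, 0]) cube([43, 43, 469]);
translate([431, 603, 0]) cube([43, 43, 469]);
translate([796, 603, 0]) cube([43, 43, 469]);
translate([431, 620, 489]) cube([408, 26, 411]);
translate([431, 228, 683]) cube([35, 392, 35]);
translate([804, 228, 683]) cube([35, 392, 35]);
translate([431, 228, 489]) cube([35, 35, 194]);
translate([804, 228, 489]) cube([35, 35, 194]);


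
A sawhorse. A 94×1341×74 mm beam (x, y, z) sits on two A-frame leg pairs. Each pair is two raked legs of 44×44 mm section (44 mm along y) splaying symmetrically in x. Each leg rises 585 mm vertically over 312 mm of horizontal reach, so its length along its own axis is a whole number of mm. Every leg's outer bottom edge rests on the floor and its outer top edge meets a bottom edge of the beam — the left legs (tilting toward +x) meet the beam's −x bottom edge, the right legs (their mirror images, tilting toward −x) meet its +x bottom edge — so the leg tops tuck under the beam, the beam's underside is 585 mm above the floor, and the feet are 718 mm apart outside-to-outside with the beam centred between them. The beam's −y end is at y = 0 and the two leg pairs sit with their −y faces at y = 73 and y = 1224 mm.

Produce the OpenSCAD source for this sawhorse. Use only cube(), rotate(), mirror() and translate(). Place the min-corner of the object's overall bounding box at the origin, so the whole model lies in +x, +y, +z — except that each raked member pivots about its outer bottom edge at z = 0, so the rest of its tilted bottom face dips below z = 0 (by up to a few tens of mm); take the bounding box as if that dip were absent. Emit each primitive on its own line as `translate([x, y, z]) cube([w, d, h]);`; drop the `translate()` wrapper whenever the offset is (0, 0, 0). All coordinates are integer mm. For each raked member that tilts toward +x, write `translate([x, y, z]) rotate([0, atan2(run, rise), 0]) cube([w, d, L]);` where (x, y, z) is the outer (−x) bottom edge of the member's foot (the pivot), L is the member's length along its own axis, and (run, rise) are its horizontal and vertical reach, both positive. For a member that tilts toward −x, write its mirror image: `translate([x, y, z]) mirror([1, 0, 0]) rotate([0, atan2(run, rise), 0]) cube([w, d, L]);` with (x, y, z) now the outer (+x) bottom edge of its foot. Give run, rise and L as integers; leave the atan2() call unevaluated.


// leg length = √(312² + 585²) = 663
// right-leg outer foot x = 2·312 + 94 = 718
// beam min-corner = (312, 0, 585)
translate([312, 0, 585]) cube([94, 1341, 74]);
translate([0, 73, 0]) rotate([0, atan2(312, 585), 0]) cube([44, 44, 663]);
translate([718, 73, 0]) mirror([1, 0, 0]) rotate([0, atan2(312, 585), 0]) cube([44, 44, 663]);
translate([0, 1224, 0]) rotate([0, atan2(312, 585), 0]) cube([44, 44, 663]);
translate([718, 1224, 0]) mirror([1, 0, 0]) rotate([0, atan2(312, 585), 0]) cube([44, 44, 663]);


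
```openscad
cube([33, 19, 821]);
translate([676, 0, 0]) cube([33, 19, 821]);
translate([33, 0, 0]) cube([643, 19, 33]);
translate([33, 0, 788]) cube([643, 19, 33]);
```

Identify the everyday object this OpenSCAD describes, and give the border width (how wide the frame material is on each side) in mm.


A picture frame. The border width is 33 mm.

Four thin pieces enclosing a rectangular opening — a picture frame. The two full-height stiles are 821 mm tall; the top rail sits at z = 788 and is 33 mm tall, so the border above the opening is 821 − 788 = 33 mm, matching the stile x-width.


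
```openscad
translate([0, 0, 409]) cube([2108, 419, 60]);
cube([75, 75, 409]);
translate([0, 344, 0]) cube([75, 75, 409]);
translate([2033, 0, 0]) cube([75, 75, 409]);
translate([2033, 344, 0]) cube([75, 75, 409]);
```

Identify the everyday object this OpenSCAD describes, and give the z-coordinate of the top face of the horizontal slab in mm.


A bench. The seat-top height is 469 mm.

A long slab on four corner posts — a bench. The slab sits at z = 409 with thickness 60, so the top is 409 + 60 = 469 mm.


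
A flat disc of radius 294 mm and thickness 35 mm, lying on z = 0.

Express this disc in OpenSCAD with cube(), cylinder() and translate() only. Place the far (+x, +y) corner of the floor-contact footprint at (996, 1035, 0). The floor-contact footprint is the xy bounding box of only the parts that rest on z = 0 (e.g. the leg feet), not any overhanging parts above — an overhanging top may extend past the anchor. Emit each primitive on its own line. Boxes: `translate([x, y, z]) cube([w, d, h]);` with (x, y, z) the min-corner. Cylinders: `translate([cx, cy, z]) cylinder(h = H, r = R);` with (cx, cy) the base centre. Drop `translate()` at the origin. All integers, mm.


translate([702, 741, 0]) cylinder(h = 35, r = 294);


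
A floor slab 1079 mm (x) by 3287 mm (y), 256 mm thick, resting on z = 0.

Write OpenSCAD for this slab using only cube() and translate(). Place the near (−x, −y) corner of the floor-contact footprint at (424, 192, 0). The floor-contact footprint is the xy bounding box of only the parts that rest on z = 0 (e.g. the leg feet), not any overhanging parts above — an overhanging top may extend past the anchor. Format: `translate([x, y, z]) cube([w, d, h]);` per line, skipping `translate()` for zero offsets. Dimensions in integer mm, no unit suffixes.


translate([424, 192, 0]) cube([1079, 3287, 256]);


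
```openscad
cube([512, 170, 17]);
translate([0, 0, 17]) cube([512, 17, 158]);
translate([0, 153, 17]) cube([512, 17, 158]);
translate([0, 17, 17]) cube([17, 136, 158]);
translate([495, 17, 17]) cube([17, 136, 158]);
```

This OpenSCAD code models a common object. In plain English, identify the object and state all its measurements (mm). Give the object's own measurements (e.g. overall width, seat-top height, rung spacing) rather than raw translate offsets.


An open-topped rectangular box: outside dimensions 512×170×175 mm, with a uniform wall and base thickness of 17 mm. The base is a full 512×170 slab on the floor; four walls sit on top of the base. The front and back walls (the −y and +y sides) span the full width; the two side walls fit between them.


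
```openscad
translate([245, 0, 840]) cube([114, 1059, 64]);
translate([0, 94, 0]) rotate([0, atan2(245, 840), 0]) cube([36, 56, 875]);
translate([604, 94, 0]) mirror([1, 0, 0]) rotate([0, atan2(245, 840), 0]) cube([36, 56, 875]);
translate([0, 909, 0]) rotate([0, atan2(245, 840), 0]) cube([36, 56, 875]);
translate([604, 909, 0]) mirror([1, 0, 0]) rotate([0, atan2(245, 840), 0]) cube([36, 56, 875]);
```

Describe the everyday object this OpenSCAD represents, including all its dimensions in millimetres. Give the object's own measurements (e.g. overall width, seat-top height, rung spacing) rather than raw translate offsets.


A sawhorse. A 114×1059×64 mm beam (x, y, z) sits on two A-frame leg pairs. Each pair is two raked legs of 36×56 mm section (56 mm along y) splaying symmetrically in x. Each leg rises 840 mm vertically over 245 mm of horizontal reach and is 875 mm long along its own axis. Every leg's outer bottom edge rests on the floor and its outer top edge meets a bottom edge of the beam — the left legs (tilting toward +x) meet the beam's −x bottom edge, the right legs (their mirror images, tilting toward −x) meet its +x bottom edge — so the leg tops tuck under the beam, the beam's underside is 840 mm above the floor, and the feet are 604 mm apart outside-to-outside with the beam centred between them. The two leg pairs are set in 94 mm from either end of the beam.


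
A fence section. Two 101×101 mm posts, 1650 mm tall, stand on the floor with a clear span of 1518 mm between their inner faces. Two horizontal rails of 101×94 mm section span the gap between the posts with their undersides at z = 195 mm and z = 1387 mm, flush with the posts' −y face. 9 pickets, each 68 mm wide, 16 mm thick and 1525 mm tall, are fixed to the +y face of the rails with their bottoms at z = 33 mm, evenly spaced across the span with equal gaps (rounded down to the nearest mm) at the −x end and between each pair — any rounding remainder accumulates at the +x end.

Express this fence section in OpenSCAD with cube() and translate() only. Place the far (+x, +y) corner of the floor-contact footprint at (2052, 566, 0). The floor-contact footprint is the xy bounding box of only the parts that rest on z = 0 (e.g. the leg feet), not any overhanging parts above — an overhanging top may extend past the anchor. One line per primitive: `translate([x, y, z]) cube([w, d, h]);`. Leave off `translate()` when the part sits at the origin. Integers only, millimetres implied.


translate([332, 465, 0]) cube([101, 101, 1650]);
translate([1951, 465, 0]) cube([101, 101, 1650]);
translate([433, 465, 195]) cube([1518, 101, 94]);
translate([433, 465, 1387]) cube([1518, 101, 94]);
translate([523, 566, 33]) cube([68, 16, 1525]);
translate([681, 566, 33]) cube([68, 16, 1525]);
translate([839, 566, 33]) cube([68, 16, 1525]);
translate([997, 566, 33]) cube([68, 16, 1525]);
translate([1155, 566, 33]) cube([68, 16, 1525]);
translate([1313, 566, 33]) cube([68, 16, 1525]);
translate([1471, 566, 33]) cube([68, 16, 1525]);
translate([1629, 566, 33]) cube([68, 16, 1525]);
translate([1787, 566, 33]) cube([68, 16, 1525]);


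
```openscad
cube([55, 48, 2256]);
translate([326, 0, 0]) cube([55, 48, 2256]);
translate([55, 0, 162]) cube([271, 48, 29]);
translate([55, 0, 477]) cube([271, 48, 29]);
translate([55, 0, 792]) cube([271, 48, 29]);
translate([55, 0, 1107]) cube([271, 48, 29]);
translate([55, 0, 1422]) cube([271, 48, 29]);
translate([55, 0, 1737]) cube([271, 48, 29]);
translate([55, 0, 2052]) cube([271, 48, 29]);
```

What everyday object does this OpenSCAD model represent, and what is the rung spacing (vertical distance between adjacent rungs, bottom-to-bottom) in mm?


A ladder. The rung spacing is 315 mm.

Two tall 55×48 posts with 7 short bars between them — a ladder. Adjacent rungs sit at z = 162 and z = 477, so the spacing is 477 − 162 = 315 mm.


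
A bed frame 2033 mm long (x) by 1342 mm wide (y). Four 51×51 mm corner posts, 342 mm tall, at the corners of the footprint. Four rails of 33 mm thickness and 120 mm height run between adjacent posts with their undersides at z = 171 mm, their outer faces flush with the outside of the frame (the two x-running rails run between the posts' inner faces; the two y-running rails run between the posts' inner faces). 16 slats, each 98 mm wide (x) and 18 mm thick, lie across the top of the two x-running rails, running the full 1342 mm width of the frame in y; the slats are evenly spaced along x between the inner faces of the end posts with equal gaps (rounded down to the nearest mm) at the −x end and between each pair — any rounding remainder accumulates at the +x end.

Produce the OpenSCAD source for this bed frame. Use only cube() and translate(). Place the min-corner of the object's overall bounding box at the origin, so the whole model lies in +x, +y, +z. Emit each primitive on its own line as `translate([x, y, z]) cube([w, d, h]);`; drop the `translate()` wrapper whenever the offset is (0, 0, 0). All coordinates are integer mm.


cube([51, 51, 342]);
translate([0, 1291, 0]) cube([51, 51, 342]);
translate([1982, 0, 0]) cube([51, 51, 342]);
translate([1982, 1291, 0]) cube([51, 51, 342]);
translate([51, 0, 171]) cube([1931, 33, 120]);
translate([51, 1309, 171]) cube([1931, 33, 120]);
translate([0, 51, 171]) cube([33, 1240, 120]);
translate([2000, 51, 171]) cube([33, 1240, 120]);
translate([72, 0, 291]) cube([98, 1342, 18]);
translate([191, 0, 291]) cube([98, 1342, 18]);
translate([310, 0, 291]) cube([98, 1342, 18]);
translate([429, 0, 291]) cube([98, 1342, 18]);
translate([548, 0, 291]) cube([98, 1342, 18]);
translate([667, 0, 291]) cube([98, 1342, 18]);
translate([786, 0, 291]) cube([98, 1342, 18]);
translate([905, 0, 291]) cube([98, 1342, 18]);
translate([1024, 0, 291]) cube([98, 1342, 18]);
translate([1143, 0, 291]) cube([98, 1342, 18]);
translate([1262, 0, 291]) cube([98, 1342, 18]);
translate([1381, 0, 291]) cube([98, 1342, 18]);
translate([1500, 0, 291]) cube([98, 1342, 18]);
translate([1619, 0, 291]) cube([98, 1342, 18]);
translate([1738, 0, 291]) cube([98, 1342, 18]);
translate([1857, 0, 291]) cube([98, 1342, 18]);


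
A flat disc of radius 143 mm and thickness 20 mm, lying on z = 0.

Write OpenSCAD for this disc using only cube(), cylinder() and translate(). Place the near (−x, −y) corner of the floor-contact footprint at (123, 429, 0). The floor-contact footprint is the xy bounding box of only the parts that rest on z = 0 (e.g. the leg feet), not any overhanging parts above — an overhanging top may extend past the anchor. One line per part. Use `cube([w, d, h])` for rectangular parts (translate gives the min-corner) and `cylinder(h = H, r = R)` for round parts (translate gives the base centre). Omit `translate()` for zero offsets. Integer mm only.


translate([266, 572, 0]) cylinder(h = 20, r = 143);


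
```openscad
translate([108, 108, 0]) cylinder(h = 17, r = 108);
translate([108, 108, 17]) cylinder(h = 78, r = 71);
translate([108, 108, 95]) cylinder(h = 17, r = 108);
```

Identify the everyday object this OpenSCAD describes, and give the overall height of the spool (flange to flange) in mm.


A spool. The overall height is 112 mm.

Three coaxial cylinders, large–small–large — a spool. Two 17 mm flanges and a 78 mm core give 17 + 78 + 17 = 112 mm.


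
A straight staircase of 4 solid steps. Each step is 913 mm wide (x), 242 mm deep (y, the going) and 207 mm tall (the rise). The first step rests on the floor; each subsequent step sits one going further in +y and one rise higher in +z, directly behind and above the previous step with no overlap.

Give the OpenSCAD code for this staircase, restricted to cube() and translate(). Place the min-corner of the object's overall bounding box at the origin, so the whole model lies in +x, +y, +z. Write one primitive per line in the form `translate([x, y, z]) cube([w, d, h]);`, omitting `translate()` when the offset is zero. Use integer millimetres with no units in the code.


cube([913, 242, 207]);
translate([0, 242, 207]) cube([913, 242, 207]);
translate([0, 484, 414]) cube([913, 242, 207]);
translate([0, 726, 621]) cube([913, 242, 207]);


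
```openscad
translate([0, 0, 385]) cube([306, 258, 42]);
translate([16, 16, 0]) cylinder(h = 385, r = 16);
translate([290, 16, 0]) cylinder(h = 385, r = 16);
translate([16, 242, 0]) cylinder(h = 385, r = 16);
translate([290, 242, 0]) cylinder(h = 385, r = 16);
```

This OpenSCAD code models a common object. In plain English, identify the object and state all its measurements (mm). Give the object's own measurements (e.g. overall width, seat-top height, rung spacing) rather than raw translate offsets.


A four-legged stool. The seat is a 306×258×42 mm slab whose top surface is at z = 427 mm; four round legs, each 32 mm in diameter, run from the floor (z = 0) to the underside of the seat, each leg's axis is inset half a diameter from the nearest pair of seat edges (so the leg's bounding box is flush with the corner).


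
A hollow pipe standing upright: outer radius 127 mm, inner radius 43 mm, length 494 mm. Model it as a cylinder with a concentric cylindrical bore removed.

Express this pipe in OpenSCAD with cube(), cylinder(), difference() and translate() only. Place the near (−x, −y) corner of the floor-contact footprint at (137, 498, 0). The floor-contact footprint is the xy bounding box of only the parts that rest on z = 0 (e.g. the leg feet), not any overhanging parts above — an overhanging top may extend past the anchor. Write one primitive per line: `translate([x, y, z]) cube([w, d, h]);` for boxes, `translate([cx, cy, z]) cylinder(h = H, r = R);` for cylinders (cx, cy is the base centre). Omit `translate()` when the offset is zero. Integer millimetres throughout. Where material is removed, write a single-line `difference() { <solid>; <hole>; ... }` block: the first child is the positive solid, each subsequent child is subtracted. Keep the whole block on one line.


difference() { translate([264, 625, 0]) cylinder(h = 494, r = 127); translate([264, 625, 0]) cylinder(h = 494, r = 43); }


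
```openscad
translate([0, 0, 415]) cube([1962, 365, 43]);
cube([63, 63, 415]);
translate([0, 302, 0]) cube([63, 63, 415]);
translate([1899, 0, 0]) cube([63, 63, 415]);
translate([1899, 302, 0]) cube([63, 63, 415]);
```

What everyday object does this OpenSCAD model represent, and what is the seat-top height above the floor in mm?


A bench. The seat-top height is 458 mm.

A long slab on four corner posts — a bench. The slab sits at z = 415 with thickness 43, so the top is 415 + 43 = 458 mm.


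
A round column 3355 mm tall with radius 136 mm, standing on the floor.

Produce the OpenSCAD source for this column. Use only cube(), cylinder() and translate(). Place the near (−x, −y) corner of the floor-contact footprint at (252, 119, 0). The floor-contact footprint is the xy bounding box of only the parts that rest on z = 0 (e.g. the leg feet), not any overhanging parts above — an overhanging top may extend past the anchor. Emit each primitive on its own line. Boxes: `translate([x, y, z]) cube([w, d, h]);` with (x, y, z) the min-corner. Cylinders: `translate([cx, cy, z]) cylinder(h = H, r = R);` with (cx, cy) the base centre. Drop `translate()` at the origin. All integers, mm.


translate([388, 255, 0]) cylinder(h = 3355, r = 136);


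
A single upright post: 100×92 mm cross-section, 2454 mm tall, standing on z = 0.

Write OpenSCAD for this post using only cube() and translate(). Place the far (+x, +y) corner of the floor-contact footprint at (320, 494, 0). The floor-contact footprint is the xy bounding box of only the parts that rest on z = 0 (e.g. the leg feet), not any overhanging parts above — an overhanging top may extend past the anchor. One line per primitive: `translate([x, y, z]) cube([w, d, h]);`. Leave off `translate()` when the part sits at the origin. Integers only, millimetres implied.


translate([220, 402, 0]) cube([100, 92, 2454]);


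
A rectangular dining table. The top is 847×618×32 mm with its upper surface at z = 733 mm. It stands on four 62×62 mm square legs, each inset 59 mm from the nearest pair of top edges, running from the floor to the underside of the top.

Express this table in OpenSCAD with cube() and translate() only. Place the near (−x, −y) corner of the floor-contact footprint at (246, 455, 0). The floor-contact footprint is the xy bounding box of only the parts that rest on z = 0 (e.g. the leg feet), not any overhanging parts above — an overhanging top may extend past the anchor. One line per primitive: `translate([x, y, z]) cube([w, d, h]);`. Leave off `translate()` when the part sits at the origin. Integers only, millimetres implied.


// leg_h = 733 - 32 = 701
translate([187, 396, 701]) cube([847, 618, 32]);
translate([246, 455, 0]) cube([62, 62, 701]);
translate([913, 455, 0]) cube([62, 62, 701]);
translate([246, 893, 0]) cube([62, 62, 701]);
translate([913, 893, 0]) cube([62, 62, 701]);


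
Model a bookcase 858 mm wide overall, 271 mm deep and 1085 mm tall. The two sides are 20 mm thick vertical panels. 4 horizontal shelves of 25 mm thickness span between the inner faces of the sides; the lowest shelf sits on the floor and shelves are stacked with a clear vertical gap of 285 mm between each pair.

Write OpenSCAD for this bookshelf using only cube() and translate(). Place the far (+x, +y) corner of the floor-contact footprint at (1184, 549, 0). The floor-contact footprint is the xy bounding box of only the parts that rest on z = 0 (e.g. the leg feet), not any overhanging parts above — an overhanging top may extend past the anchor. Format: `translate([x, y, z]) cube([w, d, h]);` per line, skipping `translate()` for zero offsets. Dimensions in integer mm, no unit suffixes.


translate([326, 278, 0]) cube([20, 271, 1085]);
translate([1164, 278, 0]) cube([20, 271, 1085]);
translate([346, 278, 0]) cube([818, 271, 25]);
translate([346, 278, 310]) cube([818, 271, 25]);
translate([346, 278, 620]) cube([818, 271, 25]);
translate([346, 278, 930]) cube([818, 271, 25]);


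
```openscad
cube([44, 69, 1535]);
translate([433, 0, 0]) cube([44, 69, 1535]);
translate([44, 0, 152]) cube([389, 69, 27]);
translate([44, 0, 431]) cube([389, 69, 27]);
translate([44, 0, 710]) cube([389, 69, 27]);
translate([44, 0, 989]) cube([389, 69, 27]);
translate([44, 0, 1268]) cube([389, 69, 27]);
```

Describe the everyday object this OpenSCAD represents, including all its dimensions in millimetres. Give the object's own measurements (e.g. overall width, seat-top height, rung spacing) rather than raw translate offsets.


A straight ladder. Two 44×69 mm vertical rails, 1535 mm tall, stand 477 mm apart (outside-to-outside) with their front faces coplanar on the −y side. 5 rungs, each 69 mm deep and 27 mm tall, span between the inner faces of the rails, front faces flush with the rails. The lowest rung's underside is at z = 152 mm and rungs are spaced 279 mm apart (underside to underside).


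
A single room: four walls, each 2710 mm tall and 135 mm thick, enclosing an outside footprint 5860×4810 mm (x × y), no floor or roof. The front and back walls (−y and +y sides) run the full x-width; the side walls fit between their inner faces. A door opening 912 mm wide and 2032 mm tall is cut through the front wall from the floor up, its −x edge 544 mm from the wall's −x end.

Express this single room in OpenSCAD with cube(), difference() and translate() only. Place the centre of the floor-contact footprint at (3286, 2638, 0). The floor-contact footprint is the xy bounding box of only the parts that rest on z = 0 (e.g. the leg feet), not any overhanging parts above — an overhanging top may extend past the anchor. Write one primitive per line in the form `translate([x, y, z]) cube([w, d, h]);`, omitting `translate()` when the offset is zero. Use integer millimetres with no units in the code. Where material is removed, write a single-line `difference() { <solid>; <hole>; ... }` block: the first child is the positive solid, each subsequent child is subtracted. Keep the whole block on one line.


difference() { translate([356, 233, 0]) cube([5860, 135, 2710]); translate([900, 233, 0]) cube([912, 135, 2032]); }
translate([356, 4908, 0]) cube([5860, 135, 2710]);
translate([356, 368, 0]) cube([135, 4540, 2710]);
translate([6081, 368, 0]) cube([135, 4540, 2710]);


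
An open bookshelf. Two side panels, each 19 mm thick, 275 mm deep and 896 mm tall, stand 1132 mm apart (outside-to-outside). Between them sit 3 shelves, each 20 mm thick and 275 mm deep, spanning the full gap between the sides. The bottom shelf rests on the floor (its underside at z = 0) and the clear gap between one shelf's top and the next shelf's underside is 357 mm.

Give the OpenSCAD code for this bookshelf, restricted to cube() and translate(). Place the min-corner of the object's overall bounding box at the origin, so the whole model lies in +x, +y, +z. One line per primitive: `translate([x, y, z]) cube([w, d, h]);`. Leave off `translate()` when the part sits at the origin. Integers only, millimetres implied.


cube([19, 275, 896]);
translate([1113, 0, 0]) cube([19, 275, 896]);
translate([19, 0, 0]) cube([1094, 275, 20]);
translate([19, 0, 377]) cube([1094, 275, 20]);
translate([19, 0, 754]) cube([1094, 275, 20]);


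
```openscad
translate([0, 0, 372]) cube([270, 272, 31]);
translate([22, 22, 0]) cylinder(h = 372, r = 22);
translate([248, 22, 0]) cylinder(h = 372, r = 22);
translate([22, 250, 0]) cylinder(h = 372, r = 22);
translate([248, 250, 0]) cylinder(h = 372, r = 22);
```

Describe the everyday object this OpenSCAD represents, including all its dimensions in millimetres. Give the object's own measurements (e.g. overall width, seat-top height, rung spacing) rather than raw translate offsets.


A simple wooden stool: a rectangular seat 270 mm (x) by 272 mm (y), 31 mm thick, top face at z = 403 mm, on four round legs, each 44 mm in diameter. The legs rest on z = 0, each leg's axis is inset half a diameter from the nearest pair of seat edges (so the leg's bounding box is flush with the corner).


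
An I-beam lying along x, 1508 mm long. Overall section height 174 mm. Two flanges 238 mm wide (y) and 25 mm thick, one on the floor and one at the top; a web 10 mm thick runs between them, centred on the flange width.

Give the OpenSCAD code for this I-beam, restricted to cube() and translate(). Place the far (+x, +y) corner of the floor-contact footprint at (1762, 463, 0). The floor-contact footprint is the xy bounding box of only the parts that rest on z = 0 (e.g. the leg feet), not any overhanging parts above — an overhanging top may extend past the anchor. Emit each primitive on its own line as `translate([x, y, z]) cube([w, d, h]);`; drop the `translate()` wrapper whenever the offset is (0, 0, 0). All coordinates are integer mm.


translate([254, 225, 0]) cube([1508, 238, 25]);
translate([254, 339, 25]) cube([1508, 10, 124]);
translate([254, 225, 149]) cube([1508, 238, 25]);


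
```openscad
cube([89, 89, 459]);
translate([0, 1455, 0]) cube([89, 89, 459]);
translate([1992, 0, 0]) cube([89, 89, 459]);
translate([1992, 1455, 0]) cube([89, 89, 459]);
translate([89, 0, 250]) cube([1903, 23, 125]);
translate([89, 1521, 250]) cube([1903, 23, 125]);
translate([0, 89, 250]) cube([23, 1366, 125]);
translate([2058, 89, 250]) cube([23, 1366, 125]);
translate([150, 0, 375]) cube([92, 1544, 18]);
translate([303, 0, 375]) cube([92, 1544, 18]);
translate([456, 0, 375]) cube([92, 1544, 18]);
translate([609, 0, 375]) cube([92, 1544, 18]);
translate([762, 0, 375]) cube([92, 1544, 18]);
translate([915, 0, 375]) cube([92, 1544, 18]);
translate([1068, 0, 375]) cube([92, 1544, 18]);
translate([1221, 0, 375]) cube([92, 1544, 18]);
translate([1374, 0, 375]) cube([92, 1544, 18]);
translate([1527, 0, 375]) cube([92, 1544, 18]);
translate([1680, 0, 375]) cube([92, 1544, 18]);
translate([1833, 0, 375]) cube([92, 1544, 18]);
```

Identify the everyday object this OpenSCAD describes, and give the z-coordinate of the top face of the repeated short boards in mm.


A bed frame. The slat-top height is 393 mm.

Four posts, four rails, and a row of slats — a bed frame. Slats sit on the rails at z = 250 + 125 = 375; with slat thickness 18, the top is 393 mm.


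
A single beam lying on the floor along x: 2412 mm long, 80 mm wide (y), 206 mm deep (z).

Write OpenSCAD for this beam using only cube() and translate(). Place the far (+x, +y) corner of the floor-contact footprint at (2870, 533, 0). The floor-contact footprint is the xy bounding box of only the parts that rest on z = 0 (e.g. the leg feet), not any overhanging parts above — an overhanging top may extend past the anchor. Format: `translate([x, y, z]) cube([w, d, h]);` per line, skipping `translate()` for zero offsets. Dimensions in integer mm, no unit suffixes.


translate([458, 453, 0]) cube([2412, 80, 206]);


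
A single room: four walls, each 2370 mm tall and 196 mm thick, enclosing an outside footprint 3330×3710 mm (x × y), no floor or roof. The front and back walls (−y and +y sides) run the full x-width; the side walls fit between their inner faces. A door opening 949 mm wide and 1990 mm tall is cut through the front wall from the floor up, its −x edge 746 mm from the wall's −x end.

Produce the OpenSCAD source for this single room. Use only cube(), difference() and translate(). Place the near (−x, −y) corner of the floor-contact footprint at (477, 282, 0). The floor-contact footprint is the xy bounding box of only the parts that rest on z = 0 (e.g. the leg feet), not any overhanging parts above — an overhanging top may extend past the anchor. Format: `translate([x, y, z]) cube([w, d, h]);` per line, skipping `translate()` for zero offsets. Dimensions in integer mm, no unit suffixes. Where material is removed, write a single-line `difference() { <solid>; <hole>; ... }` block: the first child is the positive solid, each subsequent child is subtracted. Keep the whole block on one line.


difference() { translate([477, 282, 0]) cube([3330, 196, 2370]); translate([1223, 282, 0]) cube([949, 196, 1990]); }
translate([477, 3796, 0]) cube([3330, 196, 2370]);
translate([477, 478, 0]) cube([196, 3318, 2370]);
translate([3611, 478, 0]) cube([196, 3318, 2370]);
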